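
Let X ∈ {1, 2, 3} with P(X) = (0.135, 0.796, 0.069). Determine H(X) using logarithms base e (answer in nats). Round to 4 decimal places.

H(X) = −Σ p·ln p.
  −(0.135)·ln(0.135) = 0.27033
  −(0.796)·ln(0.796) = 0.18161
  −(0.069)·ln(0.069) = 0.18448
Sum: 0.27033 + 0.18161 + 0.18448 = 0.6364 nats.

0.6364 nats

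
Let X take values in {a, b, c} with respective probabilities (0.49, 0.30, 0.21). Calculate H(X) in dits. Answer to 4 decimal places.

0.4510 dits

H(X) = −Σ p·log₁₀ p.
  −(0.49)·log₁₀(0.49) = 0.15180
  −(0.30)·log₁₀(0.30) = 0.15686
  −(0.21)·log₁₀(0.21) = 0.14233
Sum: 0.15180 + 0.15686 + 0.14233 = 0.4510 dits.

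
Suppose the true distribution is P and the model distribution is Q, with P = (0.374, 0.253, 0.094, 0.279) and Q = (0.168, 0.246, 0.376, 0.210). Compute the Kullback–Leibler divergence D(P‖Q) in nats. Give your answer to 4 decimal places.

D(P‖Q) = Σ p·ln(p/q).
  0.374·ln(0.374/0.168) = 0.29931
  0.253·ln(0.253/0.246) = 0.00710
  0.094·ln(0.094/0.376) = -0.13031
  0.279·ln(0.279/0.210) = 0.07927
D(P‖Q) = 0.2554 nats.

0.2554 nats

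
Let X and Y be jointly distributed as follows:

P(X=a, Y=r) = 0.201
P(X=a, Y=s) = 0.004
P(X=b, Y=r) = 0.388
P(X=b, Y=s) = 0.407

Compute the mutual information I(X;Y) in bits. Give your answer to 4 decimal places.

0.1539 bits

Marginals: p(X) = (0.2050, 0.7950), p(Y) = (0.5890, 0.4110).
I(X;Y) = Σ p(x,y)·log₂[p(x,y)/(p(x)p(y))].
  (a,r): 0.201·log₂(1.6647) = 0.14778
  (a,s): 0.004·log₂(0.0475) = -0.01759
  (b,r): 0.388·log₂(0.8286) = -0.10524
  (b,s): 0.407·log₂(1.2456) = 0.12896
Sum = 0.1539 bits.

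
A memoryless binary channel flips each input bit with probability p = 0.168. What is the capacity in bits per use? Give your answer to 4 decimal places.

Binary symmetric channel: C = 1 − h₂(ε) where h₂ is the binary entropy function.
h₂(0.168) = −0.168·log₂0.168 − 0.832·log₂0.832 = 0.6531.
C = 1 − 0.6531 = 0.3469 bits per channel use.

0.3469 bits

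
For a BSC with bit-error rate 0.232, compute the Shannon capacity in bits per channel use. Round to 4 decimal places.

Binary symmetric channel: C = 1 − h₂(ε) where h₂ is the binary entropy function.
h₂(0.232) = −0.232·log₂0.232 − 0.768·log₂0.768 = 0.7815.
C = 1 − 0.7815 = 0.2185 bits per channel use.

0.2185 bits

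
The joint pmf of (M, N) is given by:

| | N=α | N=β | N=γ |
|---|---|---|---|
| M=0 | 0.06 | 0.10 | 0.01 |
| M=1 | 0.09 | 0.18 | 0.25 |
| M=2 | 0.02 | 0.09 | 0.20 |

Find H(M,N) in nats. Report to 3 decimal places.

H(M,N) = −Σ p(x,y)·ln p(x,y) over all 9 cells.
  cell (0,α): −0.06·ln0.06 = 0.1688
  cell (0,β): −0.10·ln0.10 = 0.2303
  cell (0,γ): −0.01·ln0.01 = 0.0461
  cell (1,α): −0.09·ln0.09 = 0.2167
  cell (1,β): −0.18·ln0.18 = 0.3087
  cell (1,γ): −0.25·ln0.25 = 0.3466
  cell (2,α): −0.02·ln0.02 = 0.0782
  cell (2,β): −0.09·ln0.09 = 0.2167
  cell (2,γ): −0.20·ln0.20 = 0.3219
Sum = 1.934 nats.

1.934 nats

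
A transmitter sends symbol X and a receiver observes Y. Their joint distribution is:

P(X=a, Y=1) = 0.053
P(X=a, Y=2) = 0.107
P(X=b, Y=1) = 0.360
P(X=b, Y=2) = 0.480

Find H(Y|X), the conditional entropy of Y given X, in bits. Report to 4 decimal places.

0.9742 bits

Chain rule: H(Y|X) = H(X,Y) − H(X).
Marginals: p(X) = (0.1600, 0.8400), p(Y) = (0.4130, 0.5870).
H(X,Y) = 1.6085 bits; H(X) = 0.6343 bits.
H(Y|X) = 1.6085 − 0.6343 = 0.9742 bits.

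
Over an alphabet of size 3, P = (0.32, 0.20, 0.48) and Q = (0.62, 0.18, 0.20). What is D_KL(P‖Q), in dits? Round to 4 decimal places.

0.0997 dits

D(P‖Q) = Σ p·log₁₀(p/q).
  0.32·log₁₀(0.32/0.62) = -0.09192
  0.20·log₁₀(0.20/0.18) = 0.00915
  0.48·log₁₀(0.48/0.20) = 0.18250
D(P‖Q) = 0.0997 dits.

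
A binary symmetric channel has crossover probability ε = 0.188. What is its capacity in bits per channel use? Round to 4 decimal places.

0.3027 bits

Binary symmetric channel: C = 1 − h₂(ε) where h₂ is the binary entropy function.
h₂(0.188) = −0.188·log₂0.188 − 0.812·log₂0.812 = 0.6973.
C = 1 − 0.6973 = 0.3027 bits per channel use.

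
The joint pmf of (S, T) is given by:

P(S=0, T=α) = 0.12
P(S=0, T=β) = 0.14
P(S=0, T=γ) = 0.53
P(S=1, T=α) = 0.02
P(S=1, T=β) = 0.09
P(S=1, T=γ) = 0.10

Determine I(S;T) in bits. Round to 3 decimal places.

0.039 bits

Marginals: p(S) = (0.7900, 0.2100), p(T) = (0.1400, 0.2300, 0.6300).
I(S;T) = Σ p(x,y)·log₂[p(x,y)/(p(x)p(y))].
  (0,α): 0.12·log₂(1.0850) = 0.0141
  (0,β): 0.14·log₂(0.7705) = -0.0527
  (0,γ): 0.53·log₂(1.0649) = 0.0481
  (1,α): 0.02·log₂(0.6803) = -0.0111
  (1,β): 0.09·log₂(1.8634) = 0.0808
  (1,γ): 0.10·log₂(0.7559) = -0.0404
Sum = 0.039 bits.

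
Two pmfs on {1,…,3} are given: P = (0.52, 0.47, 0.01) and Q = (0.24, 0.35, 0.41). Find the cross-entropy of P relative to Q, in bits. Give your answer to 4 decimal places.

1.7953 bits

H(P,Q) = −Σ p·log₂ q.
  −0.52·log₂(0.24) = 1.07062
  −0.47·log₂(0.35) = 0.71185
  −0.01·log₂(0.41) = 0.01286
H(P,Q) = 1.7953 bits.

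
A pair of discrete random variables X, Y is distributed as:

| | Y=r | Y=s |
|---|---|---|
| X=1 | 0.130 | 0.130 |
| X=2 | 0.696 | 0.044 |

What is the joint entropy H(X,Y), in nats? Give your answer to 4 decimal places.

H(X,Y) = −Σ p(x,y)·ln p(x,y) over all 4 cells.
  cell (1,r): −0.130·ln0.130 = 0.26523
  cell (1,s): −0.130·ln0.130 = 0.26523
  cell (2,r): −0.696·ln0.696 = 0.25223
  cell (2,s): −0.044·ln0.044 = 0.13744
Sum = 0.9201 nats.

0.9201 nats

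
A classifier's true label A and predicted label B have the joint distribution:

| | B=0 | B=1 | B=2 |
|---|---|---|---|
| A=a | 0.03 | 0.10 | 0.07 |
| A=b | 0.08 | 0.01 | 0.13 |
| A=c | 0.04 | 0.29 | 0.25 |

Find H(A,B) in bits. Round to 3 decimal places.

H(A,B) = −Σ p(x,y)·log₂ p(x,y) over all 9 cells.
  cell (a,0): −0.03·log₂0.03 = 0.1518
  cell (a,1): −0.10·log₂0.10 = 0.3322
  cell (a,2): −0.07·log₂0.07 = 0.2686
  cell (b,0): −0.08·log₂0.08 = 0.2915
  cell (b,1): −0.01·log₂0.01 = 0.0664
  cell (b,2): −0.13·log₂0.13 = 0.3826
  cell (c,0): −0.04·log₂0.04 = 0.1858
  cell (c,1): −0.29·log₂0.29 = 0.5179
  cell (c,2): −0.25·log₂0.25 = 0.5000
Sum = 2.697 bits.

2.697 bits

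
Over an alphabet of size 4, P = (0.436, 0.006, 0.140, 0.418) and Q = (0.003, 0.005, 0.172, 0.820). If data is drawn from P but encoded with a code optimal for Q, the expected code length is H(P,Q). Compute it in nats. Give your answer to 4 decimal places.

H(P,Q) = −Σ p·ln q.
  −0.436·ln(0.003) = 2.53279
  −0.006·ln(0.005) = 0.03179
  −0.140·ln(0.172) = 0.24644
  −0.418·ln(0.820) = 0.08295
H(P,Q) = 2.8940 nats.

2.8940 nats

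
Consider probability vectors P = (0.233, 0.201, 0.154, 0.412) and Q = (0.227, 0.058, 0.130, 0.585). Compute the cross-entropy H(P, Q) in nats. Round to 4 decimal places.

1.4529 nats

H(P,Q) = −Σ p·ln q.
  −0.233·ln(0.227) = 0.34549
  −0.201·ln(0.058) = 0.57231
  −0.154·ln(0.130) = 0.31419
  −0.412·ln(0.585) = 0.22089
H(P,Q) = 1.4529 nats.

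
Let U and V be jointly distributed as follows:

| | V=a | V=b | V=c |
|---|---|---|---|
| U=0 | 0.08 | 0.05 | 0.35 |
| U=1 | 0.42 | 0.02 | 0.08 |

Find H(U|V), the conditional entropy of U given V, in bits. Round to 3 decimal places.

Marginals: p(U) = (0.4800, 0.5200), p(V) = (0.5000, 0.0700, 0.4300).
H(U|V) = Σ p(V) · H(U|V=·).
  V=a: p=0.5000, H(U|V=a) = 0.6343
  V=b: p=0.0700, H(U|V=b) = 0.8631
  V=c: p=0.4300, H(U|V=c) = 0.6931
Weighted sum = 0.676 bits.

0.676 bits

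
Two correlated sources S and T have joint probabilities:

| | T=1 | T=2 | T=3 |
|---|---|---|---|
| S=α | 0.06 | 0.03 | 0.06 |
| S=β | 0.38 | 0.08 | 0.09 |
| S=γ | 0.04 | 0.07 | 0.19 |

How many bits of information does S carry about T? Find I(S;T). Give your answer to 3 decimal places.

0.206 bits

Marginals: p(S) = (0.1500, 0.5500, 0.3000), p(T) = (0.4800, 0.1800, 0.3400).
I(S;T) = Σ p(x,y)·log₂[p(x,y)/(p(x)p(y))].
  (α,1): 0.06·log₂(0.8333) = -0.0158
  (α,2): 0.03·log₂(1.1111) = 0.0046
  (α,3): 0.06·log₂(1.1765) = 0.0141
  (β,1): 0.38·log₂(1.4394) = 0.1997
  (β,2): 0.08·log₂(0.8081) = -0.0246
  (β,3): 0.09·log₂(0.4813) = -0.0950
  (γ,1): 0.04·log₂(0.2778) = -0.0739
  (γ,2): 0.07·log₂(1.2963) = 0.0262
  (γ,3): 0.19·log₂(1.8627) = 0.1705
Sum = 0.206 bits.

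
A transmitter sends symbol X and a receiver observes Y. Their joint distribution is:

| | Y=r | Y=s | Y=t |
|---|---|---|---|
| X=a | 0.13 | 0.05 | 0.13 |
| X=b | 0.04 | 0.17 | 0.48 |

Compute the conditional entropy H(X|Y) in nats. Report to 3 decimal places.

0.527 nats

Marginals: p(X) = (0.3100, 0.6900), p(Y) = (0.1700, 0.2200, 0.6100).
H(X|Y) = Σ p(Y) · H(X|Y=·).
  Y=r: p=0.1700, H(X|Y=r) = 0.5456
  Y=s: p=0.2200, H(X|Y=s) = 0.5360
  Y=t: p=0.6100, H(X|Y=t) = 0.5181
Weighted sum = 0.527 nats.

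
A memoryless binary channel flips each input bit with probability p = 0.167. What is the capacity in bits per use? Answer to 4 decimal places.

Binary symmetric channel: C = 1 − h₂(ε) where h₂ is the binary entropy function.
h₂(0.167) = −0.167·log₂0.167 − 0.833·log₂0.833 = 0.6508.
C = 1 − 0.6508 = 0.3492 bits per channel use.

0.3492 bits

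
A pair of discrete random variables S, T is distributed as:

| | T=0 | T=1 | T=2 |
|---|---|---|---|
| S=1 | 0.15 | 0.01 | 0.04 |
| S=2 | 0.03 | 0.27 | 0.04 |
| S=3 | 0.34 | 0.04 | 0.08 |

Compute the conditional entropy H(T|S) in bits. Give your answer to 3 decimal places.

Marginals: p(S) = (0.2000, 0.3400, 0.4600), p(T) = (0.5200, 0.3200, 0.1600).
H(T|S) = Σ p(S) · H(T|S=·).
  S=1: p=0.2000, H(T|S=1) = 0.9918
  S=2: p=0.3400, H(T|S=2) = 0.9364
  S=3: p=0.4600, H(T|S=3) = 1.0676
Weighted sum = 1.008 bits.

1.008 bits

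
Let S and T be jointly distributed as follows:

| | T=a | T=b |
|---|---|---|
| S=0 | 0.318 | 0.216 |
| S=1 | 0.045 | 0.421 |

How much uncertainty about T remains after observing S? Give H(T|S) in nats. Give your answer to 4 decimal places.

0.5083 nats

Marginals: p(S) = (0.5340, 0.4660), p(T) = (0.3630, 0.6370).
H(T|S) = Σ p(S) · H(T|S=·).
  S=0: p=0.5340, H(T|S=0) = 0.6748
  S=1: p=0.4660, H(T|S=1) = 0.3175
Weighted sum = 0.5083 nats.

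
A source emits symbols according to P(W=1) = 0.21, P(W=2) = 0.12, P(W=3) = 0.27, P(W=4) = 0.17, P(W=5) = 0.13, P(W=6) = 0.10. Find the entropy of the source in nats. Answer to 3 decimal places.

1.732 nats

H(W) = −Σ p·ln p.
  −(0.21)·ln(0.21) = 0.3277
  −(0.12)·ln(0.12) = 0.2544
  −(0.27)·ln(0.27) = 0.3535
  −(0.17)·ln(0.17) = 0.3012
  −(0.13)·ln(0.13) = 0.2652
  −(0.10)·ln(0.10) = 0.2303
Sum: 0.3277 + 0.2544 + 0.3535 + 0.3012 + 0.2652 + 0.2303 = 1.732 nats.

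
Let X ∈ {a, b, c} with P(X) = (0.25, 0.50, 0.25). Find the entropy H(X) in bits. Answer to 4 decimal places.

H(X) = −Σ p·log₂ p.
  −(0.25)·log₂(0.25) = 0.50000
  −(0.50)·log₂(0.50) = 0.50000
  −(0.25)·log₂(0.25) = 0.50000
Sum: 0.50000 + 0.50000 + 0.50000 = 1.5000 bits.

1.5000 bits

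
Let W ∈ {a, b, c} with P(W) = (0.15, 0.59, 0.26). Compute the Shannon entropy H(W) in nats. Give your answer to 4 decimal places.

0.9461 nats

H(W) = −Σ p·ln p.
  −(0.15)·ln(0.15) = 0.28457
  −(0.59)·ln(0.59) = 0.31130
  −(0.26)·ln(0.26) = 0.35024
Sum: 0.28457 + 0.31130 + 0.35024 = 0.9461 nats.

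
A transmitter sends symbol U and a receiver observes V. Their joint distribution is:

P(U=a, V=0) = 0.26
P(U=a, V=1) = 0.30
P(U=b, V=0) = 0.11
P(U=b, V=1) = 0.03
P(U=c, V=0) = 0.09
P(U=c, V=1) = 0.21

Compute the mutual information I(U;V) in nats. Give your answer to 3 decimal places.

Marginals: p(U) = (0.5600, 0.1400, 0.3000), p(V) = (0.4600, 0.5400).
I(U;V) = H(U) + H(V) − H(U,V).
H(U) = 0.9611, H(V) = 0.6899, H(U,V) = 1.6039.
I(U;V) = 0.9611 + 0.6899 − 1.6039 = 0.047 nats.

0.047 nats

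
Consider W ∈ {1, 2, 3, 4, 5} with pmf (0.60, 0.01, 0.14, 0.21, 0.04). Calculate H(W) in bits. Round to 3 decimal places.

1.564 bits

H(W) = −Σ p·log₂ p.
  −(0.60)·log₂(0.60) = 0.4422
  −(0.01)·log₂(0.01) = 0.0664
  −(0.14)·log₂(0.14) = 0.3971
  −(0.21)·log₂(0.21) = 0.4728
  −(0.04)·log₂(0.04) = 0.1858
Sum: 0.4422 + 0.0664 + 0.3971 + 0.4728 + 0.1858 = 1.564 bits.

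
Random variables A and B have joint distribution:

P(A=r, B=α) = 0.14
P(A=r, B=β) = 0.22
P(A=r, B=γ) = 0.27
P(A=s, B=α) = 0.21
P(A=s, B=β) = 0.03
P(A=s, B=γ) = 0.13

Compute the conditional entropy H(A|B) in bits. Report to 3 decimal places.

0.836 bits

Marginals: p(A) = (0.6300, 0.3700), p(B) = (0.3500, 0.2500, 0.4000).
H(A|B) = Σ p(B) · H(A|B=·).
  B=α: p=0.3500, H(A|B=α) = 0.9710
  B=β: p=0.2500, H(A|B=β) = 0.5294
  B=γ: p=0.4000, H(A|B=γ) = 0.9097
Weighted sum = 0.836 bits.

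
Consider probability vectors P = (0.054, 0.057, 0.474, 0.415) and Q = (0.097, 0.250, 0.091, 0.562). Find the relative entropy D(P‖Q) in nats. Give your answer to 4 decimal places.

D(P‖Q) = Σ p·ln(p/q).
  0.054·ln(0.054/0.097) = -0.03163
  0.057·ln(0.057/0.250) = -0.08427
  0.474·ln(0.474/0.091) = 0.78226
  0.415·ln(0.415/0.562) = -0.12584
D(P‖Q) = 0.5405 nats.

0.5405 nats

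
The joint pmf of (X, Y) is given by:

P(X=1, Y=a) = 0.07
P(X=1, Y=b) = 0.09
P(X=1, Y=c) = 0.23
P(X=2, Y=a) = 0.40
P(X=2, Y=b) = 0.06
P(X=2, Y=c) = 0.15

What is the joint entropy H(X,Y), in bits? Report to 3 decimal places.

2.252 bits

H(X,Y) = −Σ p(x,y)·log₂ p(x,y) over all 6 cells.
  cell (1,a): −0.07·log₂0.07 = 0.2686
  cell (1,b): −0.09·log₂0.09 = 0.3127
  cell (1,c): −0.23·log₂0.23 = 0.4877
  cell (2,a): −0.40·log₂0.40 = 0.5288
  cell (2,b): −0.06·log₂0.06 = 0.2435
  cell (2,c): −0.15·log₂0.15 = 0.4105
Sum = 2.252 bits.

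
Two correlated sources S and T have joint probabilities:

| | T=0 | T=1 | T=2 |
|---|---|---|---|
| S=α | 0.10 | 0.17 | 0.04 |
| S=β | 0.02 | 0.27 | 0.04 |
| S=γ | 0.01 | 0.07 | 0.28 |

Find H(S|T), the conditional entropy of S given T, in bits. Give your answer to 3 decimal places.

1.202 bits

Chain rule: H(S|T) = H(S,T) − H(T).
Marginals: p(S) = (0.3100, 0.3300, 0.3600), p(T) = (0.1300, 0.5100, 0.3600).
H(S,T) = 2.6104 bits; H(T) = 1.4087 bits.
H(S|T) = 2.6104 − 1.4087 = 1.202 bits.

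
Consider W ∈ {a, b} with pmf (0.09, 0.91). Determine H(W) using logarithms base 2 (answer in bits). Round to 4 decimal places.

H(W) = −Σ p·log₂ p.
  −(0.09)·log₂(0.09) = 0.31265
  −(0.91)·log₂(0.91) = 0.12382
Sum: 0.31265 + 0.12382 = 0.4365 bits.

0.4365 bits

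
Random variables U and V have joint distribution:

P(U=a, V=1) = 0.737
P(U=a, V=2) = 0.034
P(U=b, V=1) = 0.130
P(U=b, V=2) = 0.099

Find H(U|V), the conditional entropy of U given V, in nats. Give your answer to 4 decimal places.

Chain rule: H(U|V) = H(U,V) − H(V).
Marginals: p(U) = (0.7710, 0.2290), p(V) = (0.8670, 0.1330).
H(U,V) = 0.8341 nats; H(V) = 0.3921 nats.
H(U|V) = 0.8341 − 0.3921 = 0.4420 nats.

0.4420 nats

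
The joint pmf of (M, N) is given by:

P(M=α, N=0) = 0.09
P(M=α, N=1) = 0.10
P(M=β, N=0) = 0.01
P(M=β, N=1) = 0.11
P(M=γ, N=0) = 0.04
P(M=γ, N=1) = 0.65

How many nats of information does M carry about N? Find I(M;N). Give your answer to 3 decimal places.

Marginals: p(M) = (0.1900, 0.1200, 0.6900), p(N) = (0.1400, 0.8600).
I(M;N) = H(M) + H(N) − H(M,N).
H(M) = 0.8260, H(N) = 0.4050, H(M,N) = 1.1446.
I(M;N) = 0.8260 + 0.4050 − 1.1446 = 0.086 nats.

0.086 nats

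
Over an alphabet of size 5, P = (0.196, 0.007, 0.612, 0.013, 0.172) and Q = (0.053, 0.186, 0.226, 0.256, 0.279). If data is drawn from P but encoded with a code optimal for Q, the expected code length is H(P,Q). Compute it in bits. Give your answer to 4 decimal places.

H(P,Q) = −Σ p·log₂ q.
  −0.196·log₂(0.053) = 0.83062
  −0.007·log₂(0.186) = 0.01699
  −0.612·log₂(0.226) = 1.31311
  −0.013·log₂(0.256) = 0.02556
  −0.172·log₂(0.279) = 0.31677
H(P,Q) = 2.5030 bits.

2.5030 bits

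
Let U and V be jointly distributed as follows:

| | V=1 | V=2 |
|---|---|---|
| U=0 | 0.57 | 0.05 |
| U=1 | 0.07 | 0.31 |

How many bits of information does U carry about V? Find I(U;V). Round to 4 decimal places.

Marginals: p(U) = (0.6200, 0.3800), p(V) = (0.6400, 0.3600).
I(U;V) = H(U) + H(V) − H(U,V).
H(U) = 0.9580, H(V) = 0.9427, H(U,V) = 1.4707.
I(U;V) = 0.9580 + 0.9427 − 1.4707 = 0.4300 bits.

0.4300 bits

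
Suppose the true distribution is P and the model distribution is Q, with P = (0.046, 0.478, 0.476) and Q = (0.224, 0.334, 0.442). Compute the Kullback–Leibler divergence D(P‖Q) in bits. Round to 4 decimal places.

D(P‖Q) = Σ p·log₂(p/q).
  0.046·log₂(0.046/0.224) = -0.10505
  0.478·log₂(0.478/0.334) = 0.24720
  0.476·log₂(0.476/0.442) = 0.05089
D(P‖Q) = 0.1930 bits.

0.1930 bits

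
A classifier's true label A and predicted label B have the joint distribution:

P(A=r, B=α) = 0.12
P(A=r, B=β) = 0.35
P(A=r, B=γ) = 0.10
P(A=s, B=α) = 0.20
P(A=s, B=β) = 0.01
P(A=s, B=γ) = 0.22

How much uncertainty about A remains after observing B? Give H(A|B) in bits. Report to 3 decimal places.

Marginals: p(A) = (0.5700, 0.4300), p(B) = (0.3200, 0.3600, 0.3200).
H(A|B) = Σ p(B) · H(A|B=·).
  B=α: p=0.3200, H(A|B=α) = 0.9544
  B=β: p=0.3600, H(A|B=β) = 0.1831
  B=γ: p=0.3200, H(A|B=γ) = 0.8960
Weighted sum = 0.658 bits.

0.658 bits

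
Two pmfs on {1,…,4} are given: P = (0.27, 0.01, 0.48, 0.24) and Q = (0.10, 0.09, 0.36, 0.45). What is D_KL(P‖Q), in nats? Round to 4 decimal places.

D(P‖Q) = Σ p·ln(p/q).
  0.27·ln(0.27/0.10) = 0.26818
  0.01·ln(0.01/0.09) = -0.02197
  0.48·ln(0.48/0.36) = 0.13809
  0.24·ln(0.24/0.45) = -0.15087
D(P‖Q) = 0.2334 nats.

0.2334 nats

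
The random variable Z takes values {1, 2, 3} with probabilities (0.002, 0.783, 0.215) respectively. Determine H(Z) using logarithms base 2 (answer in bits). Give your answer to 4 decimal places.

H(Z) = −Σ p·log₂ p.
  −(0.002)·log₂(0.002) = 0.01793
  −(0.783)·log₂(0.783) = 0.27633
  −(0.215)·log₂(0.215) = 0.47678
Sum: 0.01793 + 0.27633 + 0.47678 = 0.7710 bits.

0.7710 bits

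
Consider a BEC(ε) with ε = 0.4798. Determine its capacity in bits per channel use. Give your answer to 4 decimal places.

0.5202 bits

Binary erasure channel: capacity C = 1 − ε.
C = 1 − 0.4798 = 0.5202 bits per channel use.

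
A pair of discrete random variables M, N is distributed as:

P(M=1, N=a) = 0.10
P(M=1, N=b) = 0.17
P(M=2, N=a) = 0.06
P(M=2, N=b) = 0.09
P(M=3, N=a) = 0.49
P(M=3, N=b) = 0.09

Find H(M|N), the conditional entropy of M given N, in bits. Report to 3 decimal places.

1.206 bits

Chain rule: H(M|N) = H(M,N) − H(N).
Marginals: p(M) = (0.2700, 0.1500, 0.5800), p(N) = (0.6500, 0.3500).
H(M,N) = 2.1399 bits; H(N) = 0.9341 bits.
H(M|N) = 2.1399 − 0.9341 = 1.206 bits.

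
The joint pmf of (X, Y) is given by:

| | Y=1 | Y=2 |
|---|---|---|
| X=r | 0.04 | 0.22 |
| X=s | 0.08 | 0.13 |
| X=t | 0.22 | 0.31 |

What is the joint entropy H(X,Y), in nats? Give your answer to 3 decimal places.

1.625 nats

H(X,Y) = −Σ p(x,y)·ln p(x,y) over all 6 cells.
  cell (r,1): −0.04·ln0.04 = 0.1288
  cell (r,2): −0.22·ln0.22 = 0.3331
  cell (s,1): −0.08·ln0.08 = 0.2021
  cell (s,2): −0.13·ln0.13 = 0.2652
  cell (t,1): −0.22·ln0.22 = 0.3331
  cell (t,2): −0.31·ln0.31 = 0.3631
Sum = 1.625 nats.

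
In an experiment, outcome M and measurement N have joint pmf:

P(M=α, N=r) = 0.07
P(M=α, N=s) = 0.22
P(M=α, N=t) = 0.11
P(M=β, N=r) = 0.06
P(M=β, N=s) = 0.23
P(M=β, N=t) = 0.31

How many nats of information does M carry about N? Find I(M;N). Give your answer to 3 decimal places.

Marginals: p(M) = (0.4000, 0.6000), p(N) = (0.1300, 0.4500, 0.4200).
I(M;N) = Σ p(x,y)·ln[p(x,y)/(p(x)p(y))].
  (α,r): 0.07·ln(1.3462) = 0.0208
  (α,s): 0.22·ln(1.2222) = 0.0441
  (α,t): 0.11·ln(0.6548) = -0.0466
  (β,r): 0.06·ln(0.7692) = -0.0157
  (β,s): 0.23·ln(0.8519) = -0.0369
  (β,t): 0.31·ln(1.2302) = 0.0642
Sum = 0.030 nats.

0.030 nats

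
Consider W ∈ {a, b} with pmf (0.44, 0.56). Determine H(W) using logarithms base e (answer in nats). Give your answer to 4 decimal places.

H(W) = −Σ p·ln p.
  −(0.44)·ln(0.44) = 0.36123
  −(0.56)·ln(0.56) = 0.32470
Sum: 0.36123 + 0.32470 = 0.6859 nats.

0.6859 nats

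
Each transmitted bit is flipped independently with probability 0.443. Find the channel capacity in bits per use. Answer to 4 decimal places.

Binary symmetric channel: C = 1 − h₂(ε) where h₂ is the binary entropy function.
h₂(0.443) = −0.443·log₂0.443 − 0.557·log₂0.557 = 0.9906.
C = 1 − 0.9906 = 0.0094 bits per channel use.

0.0094 bits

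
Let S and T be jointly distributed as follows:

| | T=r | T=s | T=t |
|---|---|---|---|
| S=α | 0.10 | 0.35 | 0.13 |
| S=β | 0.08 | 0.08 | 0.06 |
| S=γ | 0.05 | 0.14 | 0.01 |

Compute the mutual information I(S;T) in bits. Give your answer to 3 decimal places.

Marginals: p(S) = (0.5800, 0.2200, 0.2000), p(T) = (0.2300, 0.5700, 0.2000).
I(S;T) = H(S) + H(T) − H(S,T).
H(S) = 1.4008, H(T) = 1.4143, H(S,T) = 2.7511.
I(S;T) = 1.4008 + 1.4143 − 2.7511 = 0.064 bits.

0.064 bits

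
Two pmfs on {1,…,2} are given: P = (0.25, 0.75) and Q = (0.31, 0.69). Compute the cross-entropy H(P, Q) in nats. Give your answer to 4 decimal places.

0.5711 nats

H(P,Q) = −Σ p·ln q.
  −0.25·ln(0.31) = 0.29280
  −0.75·ln(0.69) = 0.27830
H(P,Q) = 0.5711 nats.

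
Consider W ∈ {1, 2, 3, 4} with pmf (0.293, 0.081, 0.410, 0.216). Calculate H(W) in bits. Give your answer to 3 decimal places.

1.818 bits

H(W) = −Σ p·log₂ p.
  −(0.293)·log₂(0.293) = 0.5189
  −(0.081)·log₂(0.081) = 0.2937
  −(0.410)·log₂(0.410) = 0.5274
  −(0.216)·log₂(0.216) = 0.4776
Sum: 0.5189 + 0.2937 + 0.5274 + 0.4776 = 1.818 bits.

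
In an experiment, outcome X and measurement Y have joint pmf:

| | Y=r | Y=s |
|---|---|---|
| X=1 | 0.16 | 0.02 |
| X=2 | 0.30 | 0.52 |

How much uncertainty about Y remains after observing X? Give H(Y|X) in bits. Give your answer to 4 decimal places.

Marginals: p(X) = (0.1800, 0.8200), p(Y) = (0.4600, 0.5400).
H(Y|X) = Σ p(X) · H(Y|X=·).
  X=1: p=0.1800, H(Y|X=1) = 0.5033
  X=2: p=0.8200, H(Y|X=2) = 0.9474
Weighted sum = 0.8675 bits.

0.8675 bits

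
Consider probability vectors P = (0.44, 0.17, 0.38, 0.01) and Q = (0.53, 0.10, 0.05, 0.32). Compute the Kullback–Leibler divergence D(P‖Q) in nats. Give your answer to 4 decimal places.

0.7444 nats

D(P‖Q) = Σ p·ln(p/q).
  0.44·ln(0.44/0.53) = -0.08189
  0.17·ln(0.17/0.10) = 0.09021
  0.38·ln(0.38/0.05) = 0.77070
  0.01·ln(0.01/0.32) = -0.03466
D(P‖Q) = 0.7444 nats.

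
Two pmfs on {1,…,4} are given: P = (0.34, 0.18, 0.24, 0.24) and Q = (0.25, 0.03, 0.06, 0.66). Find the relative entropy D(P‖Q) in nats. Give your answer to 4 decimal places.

D(P‖Q) = Σ p·ln(p/q).
  0.34·ln(0.34/0.25) = 0.10454
  0.18·ln(0.18/0.03) = 0.32252
  0.24·ln(0.24/0.06) = 0.33271
  0.24·ln(0.24/0.66) = -0.24278
D(P‖Q) = 0.5170 nats.

0.5170 nats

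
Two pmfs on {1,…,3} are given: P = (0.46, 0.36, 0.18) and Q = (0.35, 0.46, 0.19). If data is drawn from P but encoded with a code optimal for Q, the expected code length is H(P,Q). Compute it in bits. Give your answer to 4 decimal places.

1.5313 bits

H(P,Q) = −Σ p·log₂ q.
  −0.46·log₂(0.35) = 0.69670
  −0.36·log₂(0.46) = 0.40331
  −0.18·log₂(0.19) = 0.43127
H(P,Q) = 1.5313 bits.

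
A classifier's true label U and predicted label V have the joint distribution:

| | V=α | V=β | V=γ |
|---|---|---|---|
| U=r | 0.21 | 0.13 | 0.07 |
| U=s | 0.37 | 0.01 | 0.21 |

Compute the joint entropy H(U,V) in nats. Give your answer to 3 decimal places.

H(U,V) = −Σ p(x,y)·ln p(x,y) over all 6 cells.
  cell (r,α): −0.21·ln0.21 = 0.3277
  cell (r,β): −0.13·ln0.13 = 0.2652
  cell (r,γ): −0.07·ln0.07 = 0.1861
  cell (s,α): −0.37·ln0.37 = 0.3679
  cell (s,β): −0.01·ln0.01 = 0.0461
  cell (s,γ): −0.21·ln0.21 = 0.3277
Sum = 1.521 nats.

1.521 nats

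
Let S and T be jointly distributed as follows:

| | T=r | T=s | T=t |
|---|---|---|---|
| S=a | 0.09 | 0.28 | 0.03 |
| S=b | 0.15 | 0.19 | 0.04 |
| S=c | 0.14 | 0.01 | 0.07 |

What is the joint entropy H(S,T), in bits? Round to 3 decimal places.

2.762 bits

H(S,T) = −Σ p(x,y)·log₂ p(x,y) over all 9 cells.
  cell (a,r): −0.09·log₂0.09 = 0.3127
  cell (a,s): −0.28·log₂0.28 = 0.5142
  cell (a,t): −0.03·log₂0.03 = 0.1518
  cell (b,r): −0.15·log₂0.15 = 0.4105
  cell (b,s): −0.19·log₂0.19 = 0.4552
  cell (b,t): −0.04·log₂0.04 = 0.1858
  cell (c,r): −0.14·log₂0.14 = 0.3971
  cell (c,s): −0.01·log₂0.01 = 0.0664
  cell (c,t): −0.07·log₂0.07 = 0.2686
Sum = 2.762 bits.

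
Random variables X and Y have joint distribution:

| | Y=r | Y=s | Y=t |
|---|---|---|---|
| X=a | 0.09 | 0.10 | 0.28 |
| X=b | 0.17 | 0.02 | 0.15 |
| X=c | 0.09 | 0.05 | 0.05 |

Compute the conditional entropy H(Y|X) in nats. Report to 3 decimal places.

0.947 nats

Chain rule: H(Y|X) = H(X,Y) − H(X).
Marginals: p(X) = (0.4700, 0.3400, 0.1900), p(Y) = (0.3500, 0.1700, 0.4800).
H(X,Y) = 1.9837 nats; H(X) = 1.0372 nats.
H(Y|X) = 1.9837 − 1.0372 = 0.947 nats.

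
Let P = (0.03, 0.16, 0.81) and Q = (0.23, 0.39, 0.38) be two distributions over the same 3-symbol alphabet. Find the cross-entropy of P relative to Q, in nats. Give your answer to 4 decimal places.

H(P,Q) = −Σ p·ln q.
  −0.03·ln(0.23) = 0.04409
  −0.16·ln(0.39) = 0.15066
  −0.81·ln(0.38) = 0.78374
H(P,Q) = 0.9785 nats.

0.9785 nats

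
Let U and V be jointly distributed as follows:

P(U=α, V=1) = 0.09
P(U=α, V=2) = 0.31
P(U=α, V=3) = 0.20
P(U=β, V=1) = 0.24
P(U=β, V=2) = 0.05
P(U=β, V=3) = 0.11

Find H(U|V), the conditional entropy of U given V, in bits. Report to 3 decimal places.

Marginals: p(U) = (0.6000, 0.4000), p(V) = (0.3300, 0.3600, 0.3100).
H(U|V) = Σ p(V) · H(U|V=·).
  V=1: p=0.3300, H(U|V=1) = 0.8454
  V=2: p=0.3600, H(U|V=2) = 0.5813
  V=3: p=0.3100, H(U|V=3) = 0.9383
Weighted sum = 0.779 bits.

0.779 bits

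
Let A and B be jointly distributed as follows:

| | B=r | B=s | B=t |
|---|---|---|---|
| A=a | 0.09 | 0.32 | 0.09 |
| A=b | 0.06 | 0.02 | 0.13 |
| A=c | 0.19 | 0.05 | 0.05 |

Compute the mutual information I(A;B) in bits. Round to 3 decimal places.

0.282 bits

Marginals: p(A) = (0.5000, 0.2100, 0.2900), p(B) = (0.3400, 0.3900, 0.2700).
I(A;B) = H(A) + H(B) − H(A,B).
H(A) = 1.4907, H(B) = 1.5690, H(A,B) = 2.7778.
I(A;B) = 1.4907 + 1.5690 − 2.7778 = 0.282 bits.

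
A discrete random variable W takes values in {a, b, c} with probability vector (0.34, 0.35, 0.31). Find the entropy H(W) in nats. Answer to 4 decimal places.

1.0973 nats

H(W) = −Σ p·ln p.
  −(0.34)·ln(0.34) = 0.36680
  −(0.35)·ln(0.35) = 0.36744
  −(0.31)·ln(0.31) = 0.36307
Sum: 0.36680 + 0.36744 + 0.36307 = 1.0973 nats.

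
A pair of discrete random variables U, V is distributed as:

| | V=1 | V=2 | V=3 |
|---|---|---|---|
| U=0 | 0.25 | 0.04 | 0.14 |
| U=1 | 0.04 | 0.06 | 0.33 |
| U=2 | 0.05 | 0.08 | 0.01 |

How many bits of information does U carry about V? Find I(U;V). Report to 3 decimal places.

Marginals: p(U) = (0.4300, 0.4300, 0.1400), p(V) = (0.3400, 0.1800, 0.4800).
I(U;V) = H(U) + H(V) − H(U,V).
H(U) = 1.4442, H(V) = 1.4828, H(U,V) = 2.6140.
I(U;V) = 1.4442 + 1.4828 − 2.6140 = 0.313 bits.

0.313 bits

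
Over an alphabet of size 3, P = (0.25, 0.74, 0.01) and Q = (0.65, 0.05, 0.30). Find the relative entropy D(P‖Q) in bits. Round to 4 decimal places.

D(P‖Q) = Σ p·log₂(p/q).
  0.25·log₂(0.25/0.65) = -0.34463
  0.74·log₂(0.74/0.05) = 2.87677
  0.01·log₂(0.01/0.30) = -0.04907
D(P‖Q) = 2.4831 bits.

2.4831 bits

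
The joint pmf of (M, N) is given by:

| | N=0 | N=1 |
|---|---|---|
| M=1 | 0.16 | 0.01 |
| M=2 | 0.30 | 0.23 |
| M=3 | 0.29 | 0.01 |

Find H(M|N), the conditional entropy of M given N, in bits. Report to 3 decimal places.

Chain rule: H(M|N) = H(M,N) − H(N).
Marginals: p(M) = (0.1700, 0.5300, 0.3000), p(N) = (0.7500, 0.2500).
H(M,N) = 2.0826 bits; H(N) = 0.8113 bits.
H(M|N) = 2.0826 − 0.8113 = 1.271 bits.

1.271 bits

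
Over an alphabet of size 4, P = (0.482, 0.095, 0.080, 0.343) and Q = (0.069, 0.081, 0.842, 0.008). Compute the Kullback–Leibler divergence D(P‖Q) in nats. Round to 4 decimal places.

D(P‖Q) = Σ p·ln(p/q).
  0.482·ln(0.482/0.069) = 0.93693
  0.095·ln(0.095/0.081) = 0.01515
  0.080·ln(0.080/0.842) = -0.18830
  0.343·ln(0.343/0.008) = 1.28909
D(P‖Q) = 2.0529 nats.

2.0529 nats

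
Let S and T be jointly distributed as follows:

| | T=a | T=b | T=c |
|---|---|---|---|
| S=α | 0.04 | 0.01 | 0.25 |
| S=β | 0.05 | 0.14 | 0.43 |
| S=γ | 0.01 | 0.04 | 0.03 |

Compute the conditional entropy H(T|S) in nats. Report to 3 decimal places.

Chain rule: H(T|S) = H(S,T) − H(S).
Marginals: p(S) = (0.3000, 0.6200, 0.0800), p(T) = (0.1000, 0.1900, 0.7100).
H(S,T) = 1.5893 nats; H(S) = 0.8596 nats.
H(T|S) = 1.5893 − 0.8596 = 0.730 nats.

0.730 nats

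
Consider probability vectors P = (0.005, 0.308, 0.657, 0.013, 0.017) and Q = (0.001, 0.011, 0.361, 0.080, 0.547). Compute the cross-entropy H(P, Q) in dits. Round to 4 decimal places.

0.9277 dits

H(P,Q) = −Σ p·log₁₀ q.
  −0.005·log₁₀(0.001) = 0.01500
  −0.308·log₁₀(0.011) = 0.60325
  −0.657·log₁₀(0.361) = 0.29072
  −0.013·log₁₀(0.080) = 0.01426
  −0.017·log₁₀(0.547) = 0.00445
H(P,Q) = 0.9277 dits.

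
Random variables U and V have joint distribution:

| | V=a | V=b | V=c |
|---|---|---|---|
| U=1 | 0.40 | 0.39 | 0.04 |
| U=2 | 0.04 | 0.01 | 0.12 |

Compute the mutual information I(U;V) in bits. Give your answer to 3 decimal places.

0.267 bits

Marginals: p(U) = (0.8300, 0.1700), p(V) = (0.4400, 0.4000, 0.1600).
I(U;V) = Σ p(x,y)·log₂[p(x,y)/(p(x)p(y))].
  (1,a): 0.40·log₂(1.0953) = 0.0525
  (1,b): 0.39·log₂(1.1747) = 0.0906
  (1,c): 0.04·log₂(0.3012) = -0.0692
  (2,a): 0.04·log₂(0.5348) = -0.0361
  (2,b): 0.01·log₂(0.1471) = -0.0277
  (2,c): 0.12·log₂(4.4118) = 0.2570
Sum = 0.267 bits.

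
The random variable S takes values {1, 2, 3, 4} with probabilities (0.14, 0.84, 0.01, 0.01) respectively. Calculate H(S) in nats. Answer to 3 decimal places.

H(S) = −Σ p·ln p.
  −(0.14)·ln(0.14) = 0.2753
  −(0.84)·ln(0.84) = 0.1465
  −(0.01)·ln(0.01) = 0.0461
  −(0.01)·ln(0.01) = 0.0461
Sum: 0.2753 + 0.1465 + 0.0461 + 0.0461 = 0.514 nats.

0.514 nats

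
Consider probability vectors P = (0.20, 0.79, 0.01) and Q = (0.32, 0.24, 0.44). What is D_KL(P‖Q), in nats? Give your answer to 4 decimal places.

0.8094 nats

D(P‖Q) = Σ p·ln(p/q).
  0.20·ln(0.20/0.32) = -0.09400
  0.79·ln(0.79/0.24) = 0.94120
  0.01·ln(0.01/0.44) = -0.03784
D(P‖Q) = 0.8094 nats.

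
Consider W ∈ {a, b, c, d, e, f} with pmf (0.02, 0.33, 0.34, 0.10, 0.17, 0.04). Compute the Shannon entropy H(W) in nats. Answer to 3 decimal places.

1.471 nats

H(W) = −Σ p·ln p.
  −(0.02)·ln(0.02) = 0.0782
  −(0.33)·ln(0.33) = 0.3659
  −(0.34)·ln(0.34) = 0.3668
  −(0.10)·ln(0.10) = 0.2303
  −(0.17)·ln(0.17) = 0.3012
  −(0.04)·ln(0.04) = 0.1288
Sum: 0.0782 + 0.3659 + 0.3668 + 0.2303 + 0.3012 + 0.1288 = 1.471 nats.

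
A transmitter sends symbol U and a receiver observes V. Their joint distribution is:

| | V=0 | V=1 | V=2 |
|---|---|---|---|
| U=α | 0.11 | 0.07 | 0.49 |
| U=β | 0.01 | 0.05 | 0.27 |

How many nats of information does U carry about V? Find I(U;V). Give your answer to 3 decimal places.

0.024 nats

Marginals: p(U) = (0.6700, 0.3300), p(V) = (0.1200, 0.1200, 0.7600).
I(U;V) = H(U) + H(V) − H(U,V).
H(U) = 0.6342, H(V) = 0.7174, H(U,V) = 1.3278.
I(U;V) = 0.6342 + 0.7174 − 1.3278 = 0.024 nats.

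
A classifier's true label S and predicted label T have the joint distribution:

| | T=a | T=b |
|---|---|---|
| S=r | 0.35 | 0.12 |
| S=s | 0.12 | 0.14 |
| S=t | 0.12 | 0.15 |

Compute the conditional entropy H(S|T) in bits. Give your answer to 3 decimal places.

Chain rule: H(S|T) = H(S,T) − H(T).
Marginals: p(S) = (0.4700, 0.2600, 0.2700), p(T) = (0.5900, 0.4100).
H(S,T) = 2.4390 bits; H(T) = 0.9765 bits.
H(S|T) = 2.4390 − 0.9765 = 1.462 bits.

1.462 bits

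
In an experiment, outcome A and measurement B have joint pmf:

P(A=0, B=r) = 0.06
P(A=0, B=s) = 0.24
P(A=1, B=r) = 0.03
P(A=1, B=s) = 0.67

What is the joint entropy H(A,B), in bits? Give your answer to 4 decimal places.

1.2765 bits

H(A,B) = −Σ p(x,y)·log₂ p(x,y) over all 4 cells.
  cell (0,r): −0.06·log₂0.06 = 0.24353
  cell (0,s): −0.24·log₂0.24 = 0.49413
  cell (1,r): −0.03·log₂0.03 = 0.15177
  cell (1,s): −0.67·log₂0.67 = 0.38710
Sum = 1.2765 bits.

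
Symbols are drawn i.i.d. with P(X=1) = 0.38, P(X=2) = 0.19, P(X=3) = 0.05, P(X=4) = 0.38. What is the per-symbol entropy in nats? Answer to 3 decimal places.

H(X) = −Σ p·ln p.
  −(0.38)·ln(0.38) = 0.3677
  −(0.19)·ln(0.19) = 0.3155
  −(0.05)·ln(0.05) = 0.1498
  −(0.38)·ln(0.38) = 0.3677
Sum: 0.3677 + 0.3155 + 0.1498 + 0.3677 = 1.201 nats.

1.201 nats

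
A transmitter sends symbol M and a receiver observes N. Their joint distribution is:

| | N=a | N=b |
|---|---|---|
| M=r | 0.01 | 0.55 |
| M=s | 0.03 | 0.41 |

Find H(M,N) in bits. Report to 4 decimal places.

1.2200 bits

H(M,N) = −Σ p(x,y)·log₂ p(x,y) over all 4 cells.
  cell (r,a): −0.01·log₂0.01 = 0.06644
  cell (r,b): −0.55·log₂0.55 = 0.47437
  cell (s,a): −0.03·log₂0.03 = 0.15177
  cell (s,b): −0.41·log₂0.41 = 0.52738
Sum = 1.2200 bits.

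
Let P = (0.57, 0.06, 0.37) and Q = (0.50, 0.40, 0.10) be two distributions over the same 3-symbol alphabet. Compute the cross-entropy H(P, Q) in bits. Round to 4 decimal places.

H(P,Q) = −Σ p·log₂ q.
  −0.57·log₂(0.50) = 0.57000
  −0.06·log₂(0.40) = 0.07932
  −0.37·log₂(0.10) = 1.22911
H(P,Q) = 1.8784 bits.

1.8784 bits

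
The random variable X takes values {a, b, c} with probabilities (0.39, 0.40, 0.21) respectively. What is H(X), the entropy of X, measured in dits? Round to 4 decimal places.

H(X) = −Σ p·log₁₀ p.
  −(0.39)·log₁₀(0.39) = 0.15948
  −(0.40)·log₁₀(0.40) = 0.15918
  −(0.21)·log₁₀(0.21) = 0.14233
Sum: 0.15948 + 0.15918 + 0.14233 = 0.4610 dits.

0.4610 dits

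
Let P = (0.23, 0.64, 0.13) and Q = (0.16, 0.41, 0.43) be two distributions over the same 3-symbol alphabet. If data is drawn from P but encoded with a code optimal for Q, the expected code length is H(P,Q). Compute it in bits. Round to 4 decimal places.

1.5896 bits

H(P,Q) = −Σ p·log₂ q.
  −0.23·log₂(0.16) = 0.60809
  −0.64·log₂(0.41) = 0.82323
  −0.13·log₂(0.43) = 0.15829
H(P,Q) = 1.5896 bits.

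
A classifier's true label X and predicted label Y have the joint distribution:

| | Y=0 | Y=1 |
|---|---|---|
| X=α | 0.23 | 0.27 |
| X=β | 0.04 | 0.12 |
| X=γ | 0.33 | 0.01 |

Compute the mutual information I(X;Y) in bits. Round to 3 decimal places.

Marginals: p(X) = (0.5000, 0.1600, 0.3400), p(Y) = (0.6000, 0.4000).
I(X;Y) = H(X) + H(Y) − H(X,Y).
H(X) = 1.4522, H(Y) = 0.9710, H(X,Y) = 2.1448.
I(X;Y) = 1.4522 + 0.9710 − 2.1448 = 0.278 bits.

0.278 bits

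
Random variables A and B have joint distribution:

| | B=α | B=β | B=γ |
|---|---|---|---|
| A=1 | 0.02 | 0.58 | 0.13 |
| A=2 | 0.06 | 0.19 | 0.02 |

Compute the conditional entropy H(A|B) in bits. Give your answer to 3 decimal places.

0.771 bits

Chain rule: H(A|B) = H(A,B) − H(B).
Marginals: p(A) = (0.7300, 0.2700), p(B) = (0.0800, 0.7700, 0.1500).
H(A,B) = 1.7630 bits; H(B) = 0.9924 bits.
H(A|B) = 1.7630 − 0.9924 = 0.771 bits.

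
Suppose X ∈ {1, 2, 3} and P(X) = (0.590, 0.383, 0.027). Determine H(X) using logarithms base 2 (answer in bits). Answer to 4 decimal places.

1.1201 bits

H(X) = −Σ p·log₂ p.
  −(0.590)·log₂(0.590) = 0.44912
  −(0.383)·log₂(0.383) = 0.53030
  −(0.027)·log₂(0.027) = 0.14069
Sum: 0.44912 + 0.53030 + 0.14069 = 1.1201 bits.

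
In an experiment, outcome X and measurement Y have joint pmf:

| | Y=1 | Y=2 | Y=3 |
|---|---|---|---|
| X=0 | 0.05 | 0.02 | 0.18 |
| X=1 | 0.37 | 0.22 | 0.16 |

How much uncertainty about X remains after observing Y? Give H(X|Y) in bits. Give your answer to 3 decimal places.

0.660 bits

Marginals: p(X) = (0.2500, 0.7500), p(Y) = (0.4200, 0.2400, 0.3400).
H(X|Y) = Σ p(Y) · H(X|Y=·).
  Y=1: p=0.4200, H(X|Y=1) = 0.5266
  Y=2: p=0.2400, H(X|Y=2) = 0.4138
  Y=3: p=0.3400, H(X|Y=3) = 0.9975
Weighted sum = 0.660 bits.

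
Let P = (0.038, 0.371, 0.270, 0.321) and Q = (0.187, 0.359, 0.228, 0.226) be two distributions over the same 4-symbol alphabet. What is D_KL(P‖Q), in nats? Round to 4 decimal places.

0.1099 nats

D(P‖Q) = Σ p·ln(p/q).
  0.038·ln(0.038/0.187) = -0.06055
  0.371·ln(0.371/0.359) = 0.01220
  0.270·ln(0.270/0.228) = 0.04565
  0.321·ln(0.321/0.226) = 0.11264
D(P‖Q) = 0.1099 nats.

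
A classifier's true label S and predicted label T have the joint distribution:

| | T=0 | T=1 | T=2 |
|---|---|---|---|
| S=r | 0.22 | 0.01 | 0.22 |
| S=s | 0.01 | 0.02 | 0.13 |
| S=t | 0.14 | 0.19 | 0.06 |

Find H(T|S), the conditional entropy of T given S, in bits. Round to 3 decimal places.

1.214 bits

Chain rule: H(T|S) = H(S,T) − H(S).
Marginals: p(S) = (0.4500, 0.1600, 0.3900), p(T) = (0.3700, 0.2200, 0.4100).
H(S,T) = 2.6854 bits; H(S) = 1.4712 bits.
H(T|S) = 2.6854 − 1.4712 = 1.214 bits.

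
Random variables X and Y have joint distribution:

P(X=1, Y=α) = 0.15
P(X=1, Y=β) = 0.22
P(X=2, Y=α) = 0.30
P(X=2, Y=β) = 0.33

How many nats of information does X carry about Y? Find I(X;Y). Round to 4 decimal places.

Marginals: p(X) = (0.3700, 0.6300), p(Y) = (0.4500, 0.5500).
I(X;Y) = H(X) + H(Y) − H(X,Y).
H(X) = 0.6590, H(Y) = 0.6881, H(X,Y) = 1.3447.
I(X;Y) = 0.6590 + 0.6881 − 1.3447 = 0.0024 nats.

0.0024 nats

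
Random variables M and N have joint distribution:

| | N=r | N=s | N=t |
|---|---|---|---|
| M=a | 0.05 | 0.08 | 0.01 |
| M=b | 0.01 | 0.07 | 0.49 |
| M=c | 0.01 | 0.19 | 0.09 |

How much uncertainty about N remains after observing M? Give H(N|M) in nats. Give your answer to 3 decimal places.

Marginals: p(M) = (0.1400, 0.5700, 0.2900), p(N) = (0.0700, 0.3400, 0.5900).
H(N|M) = Σ p(M) · H(N|M=·).
  M=a: p=0.1400, H(N|M=a) = 0.8760
  M=b: p=0.5700, H(N|M=b) = 0.4585
  M=c: p=0.2900, H(N|M=c) = 0.7563
Weighted sum = 0.603 nats.

0.603 nats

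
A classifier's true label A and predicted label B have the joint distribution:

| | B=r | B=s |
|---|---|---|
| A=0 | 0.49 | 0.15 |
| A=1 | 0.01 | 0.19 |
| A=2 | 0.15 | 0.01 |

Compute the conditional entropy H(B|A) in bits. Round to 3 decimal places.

0.614 bits

Marginals: p(A) = (0.6400, 0.2000, 0.1600), p(B) = (0.6500, 0.3500).
H(B|A) = Σ p(A) · H(B|A=·).
  A=0: p=0.6400, H(B|A=0) = 0.7856
  A=1: p=0.2000, H(B|A=1) = 0.2864
  A=2: p=0.1600, H(B|A=2) = 0.3373
Weighted sum = 0.614 bits.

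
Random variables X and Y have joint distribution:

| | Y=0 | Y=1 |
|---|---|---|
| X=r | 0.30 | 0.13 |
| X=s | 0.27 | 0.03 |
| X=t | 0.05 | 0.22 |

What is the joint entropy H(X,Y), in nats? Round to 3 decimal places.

1.568 nats

H(X,Y) = −Σ p(x,y)·ln p(x,y) over all 6 cells.
  cell (r,0): −0.30·ln0.30 = 0.3612
  cell (r,1): −0.13·ln0.13 = 0.2652
  cell (s,0): −0.27·ln0.27 = 0.3535
  cell (s,1): −0.03·ln0.03 = 0.1052
  cell (t,0): −0.05·ln0.05 = 0.1498
  cell (t,1): −0.22·ln0.22 = 0.3331
Sum = 1.568 nats.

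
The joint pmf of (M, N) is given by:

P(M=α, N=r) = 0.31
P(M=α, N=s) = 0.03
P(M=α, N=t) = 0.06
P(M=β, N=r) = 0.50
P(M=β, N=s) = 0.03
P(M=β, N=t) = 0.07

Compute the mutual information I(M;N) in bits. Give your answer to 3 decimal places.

0.004 bits

Marginals: p(M) = (0.4000, 0.6000), p(N) = (0.8100, 0.0600, 0.1300).
I(M;N) = H(M) + H(N) − H(M,N).
H(M) = 0.9710, H(N) = 0.8724, H(M,N) = 1.8394.
I(M;N) = 0.9710 + 0.8724 − 1.8394 = 0.004 bits.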